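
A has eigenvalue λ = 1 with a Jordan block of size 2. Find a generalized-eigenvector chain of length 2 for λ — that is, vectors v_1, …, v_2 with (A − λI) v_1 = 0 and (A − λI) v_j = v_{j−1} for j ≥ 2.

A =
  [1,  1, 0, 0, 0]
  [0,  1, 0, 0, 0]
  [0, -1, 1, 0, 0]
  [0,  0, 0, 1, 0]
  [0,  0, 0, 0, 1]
A Jordan chain for λ = 1 of length 2:
v_1 = (1, 0, -1, 0, 0)ᵀ
v_2 = (0, 1, 0, 0, 0)ᵀ

Let N = A − (1)·I. We want v_2 with N^2 v_2 = 0 but N^1 v_2 ≠ 0; then v_{j-1} := N · v_j for j = 2, …, 2.

Pick v_2 = (0, 1, 0, 0, 0)ᵀ.
Then v_1 = N · v_2 = (1, 0, -1, 0, 0)ᵀ.

Sanity check: (A − (1)·I) v_1 = (0, 0, 0, 0, 0)ᵀ = 0. ✓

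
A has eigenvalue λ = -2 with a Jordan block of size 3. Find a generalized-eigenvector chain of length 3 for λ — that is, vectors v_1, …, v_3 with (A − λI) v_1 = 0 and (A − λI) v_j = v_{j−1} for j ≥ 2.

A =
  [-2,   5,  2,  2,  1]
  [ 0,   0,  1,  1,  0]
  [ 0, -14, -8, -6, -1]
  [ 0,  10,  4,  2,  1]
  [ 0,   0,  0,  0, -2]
A Jordan chain for λ = -2 of length 3:
v_1 = (2, 0, -4, 4, 0)ᵀ
v_2 = (5, 2, -14, 10, 0)ᵀ
v_3 = (0, 1, 0, 0, 0)ᵀ

Let N = A − (-2)·I. We want v_3 with N^3 v_3 = 0 but N^2 v_3 ≠ 0; then v_{j-1} := N · v_j for j = 3, …, 2.

Pick v_3 = (0, 1, 0, 0, 0)ᵀ.
Then v_2 = N · v_3 = (5, 2, -14, 10, 0)ᵀ.
Then v_1 = N · v_2 = (2, 0, -4, 4, 0)ᵀ.

Sanity check: (A − (-2)·I) v_1 = (0, 0, 0, 0, 0)ᵀ = 0. ✓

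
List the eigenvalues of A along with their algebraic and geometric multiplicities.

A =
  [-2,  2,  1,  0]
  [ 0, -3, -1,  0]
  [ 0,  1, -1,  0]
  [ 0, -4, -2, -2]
λ = -2: alg = 4, geom = 2

Step 1 — factor the characteristic polynomial to read off the algebraic multiplicities:
  χ_A(x) = (x + 2)^4

Step 2 — compute geometric multiplicities via the rank-nullity identity g(λ) = n − rank(A − λI):
  rank(A − (-2)·I) = 2, so dim ker(A − (-2)·I) = n − 2 = 2

Summary:
  λ = -2: algebraic multiplicity = 4, geometric multiplicity = 2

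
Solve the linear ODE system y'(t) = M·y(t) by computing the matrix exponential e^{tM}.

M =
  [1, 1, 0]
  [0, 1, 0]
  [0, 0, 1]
e^{tM} =
  [exp(t), t*exp(t), 0]
  [0, exp(t), 0]
  [0, 0, exp(t)]

Strategy: write M = P · J · P⁻¹ where J is a Jordan canonical form, so e^{tM} = P · e^{tJ} · P⁻¹, and e^{tJ} can be computed block-by-block.

M has Jordan form
J =
  [1, 1, 0]
  [0, 1, 0]
  [0, 0, 1]
(up to reordering of blocks).

Per-block formulas:
  For a 1×1 block at λ = 1: exp(t · [1]) = [e^(1t)].
  For a 2×2 Jordan block J_2(1): exp(t · J_2(1)) = e^(1t)·(I + t·N), where N is the 2×2 nilpotent shift.

After assembling e^{tJ} and conjugating by P, we get:

e^{tM} =
  [exp(t), t*exp(t), 0]
  [0, exp(t), 0]
  [0, 0, exp(t)]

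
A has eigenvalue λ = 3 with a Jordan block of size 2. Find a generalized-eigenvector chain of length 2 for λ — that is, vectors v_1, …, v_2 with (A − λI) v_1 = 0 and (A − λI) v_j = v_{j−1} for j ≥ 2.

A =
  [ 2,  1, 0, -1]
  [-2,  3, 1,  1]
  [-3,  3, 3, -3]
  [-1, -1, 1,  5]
A Jordan chain for λ = 3 of length 2:
v_1 = (1, 0, 3, -1)ᵀ
v_2 = (0, 1, 0, 0)ᵀ

Let N = A − (3)·I. We want v_2 with N^2 v_2 = 0 but N^1 v_2 ≠ 0; then v_{j-1} := N · v_j for j = 2, …, 2.

Pick v_2 = (0, 1, 0, 0)ᵀ.
Then v_1 = N · v_2 = (1, 0, 3, -1)ᵀ.

Sanity check: (A − (3)·I) v_1 = (0, 0, 0, 0)ᵀ = 0. ✓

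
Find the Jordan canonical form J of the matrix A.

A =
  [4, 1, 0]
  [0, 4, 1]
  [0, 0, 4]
J_3(4)

The characteristic polynomial is
  det(x·I − A) = x^3 - 12*x^2 + 48*x - 64 = (x - 4)^3

Eigenvalues and multiplicities (the geometric multiplicity of λ is n − rank(A − λI), which equals the number of Jordan blocks for λ):
  λ = 4: algebraic multiplicity = 3, geometric multiplicity = 1

Determining the block sizes for each eigenvalue:
  λ = 4: one block (gm = 1), so the single block has size am = 3 → block sizes [3]

Assembling the blocks gives a Jordan form
J =
  [4, 1, 0]
  [0, 4, 1]
  [0, 0, 4]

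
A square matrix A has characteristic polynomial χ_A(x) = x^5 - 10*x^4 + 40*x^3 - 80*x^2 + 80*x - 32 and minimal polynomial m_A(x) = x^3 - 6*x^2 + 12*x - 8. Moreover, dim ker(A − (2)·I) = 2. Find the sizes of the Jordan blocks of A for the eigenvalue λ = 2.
Block sizes for λ = 2: [3, 2]

Step 1 — from the characteristic polynomial, algebraic multiplicity of λ = 2 is 5. From dim ker(A − (2)·I) = 2, there are exactly 2 Jordan blocks for λ = 2.
Step 2 — from the minimal polynomial, the factor (x − 2)^3 tells us the largest block for λ = 2 has size 3.
Step 3 — with total size 5, 2 blocks, and largest block 3, the block sizes (in nonincreasing order) are [3, 2].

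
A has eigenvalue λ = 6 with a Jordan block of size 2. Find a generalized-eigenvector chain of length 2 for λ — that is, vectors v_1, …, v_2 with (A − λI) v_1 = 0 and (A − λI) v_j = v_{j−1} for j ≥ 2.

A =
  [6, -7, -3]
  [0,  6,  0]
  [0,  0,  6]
A Jordan chain for λ = 6 of length 2:
v_1 = (-7, 0, 0)ᵀ
v_2 = (0, 1, 0)ᵀ

Let N = A − (6)·I. We want v_2 with N^2 v_2 = 0 but N^1 v_2 ≠ 0; then v_{j-1} := N · v_j for j = 2, …, 2.

Pick v_2 = (0, 1, 0)ᵀ.
Then v_1 = N · v_2 = (-7, 0, 0)ᵀ.

Sanity check: (A − (6)·I) v_1 = (0, 0, 0)ᵀ = 0. ✓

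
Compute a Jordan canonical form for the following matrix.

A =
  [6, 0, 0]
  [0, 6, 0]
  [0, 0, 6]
J_1(6) ⊕ J_1(6) ⊕ J_1(6)

The characteristic polynomial is
  det(x·I − A) = x^3 - 18*x^2 + 108*x - 216 = (x - 6)^3

Eigenvalues and multiplicities (the geometric multiplicity of λ is n − rank(A − λI), which equals the number of Jordan blocks for λ):
  λ = 6: algebraic multiplicity = 3, geometric multiplicity = 3

Determining the block sizes for each eigenvalue:
  λ = 6: gm = am = 3, so every block has size 1 → block sizes [1, 1, 1]

Assembling the blocks gives a Jordan form
J =
  [6, 0, 0]
  [0, 6, 0]
  [0, 0, 6]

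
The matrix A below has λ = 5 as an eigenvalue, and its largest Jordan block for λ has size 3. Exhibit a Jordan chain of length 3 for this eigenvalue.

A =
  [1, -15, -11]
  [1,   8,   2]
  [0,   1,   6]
A Jordan chain for λ = 5 of length 3:
v_1 = (1, -1, 1)ᵀ
v_2 = (-4, 1, 0)ᵀ
v_3 = (1, 0, 0)ᵀ

Let N = A − (5)·I. We want v_3 with N^3 v_3 = 0 but N^2 v_3 ≠ 0; then v_{j-1} := N · v_j for j = 3, …, 2.

Pick v_3 = (1, 0, 0)ᵀ.
Then v_2 = N · v_3 = (-4, 1, 0)ᵀ.
Then v_1 = N · v_2 = (1, -1, 1)ᵀ.

Sanity check: (A − (5)·I) v_1 = (0, 0, 0)ᵀ = 0. ✓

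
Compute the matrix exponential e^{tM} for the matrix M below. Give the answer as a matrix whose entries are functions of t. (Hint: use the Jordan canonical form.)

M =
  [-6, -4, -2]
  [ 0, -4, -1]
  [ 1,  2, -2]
e^{tM} =
  [t^2*exp(-4*t) - 2*t*exp(-4*t) + exp(-4*t), 2*t^2*exp(-4*t) - 4*t*exp(-4*t), 2*t^2*exp(-4*t) - 2*t*exp(-4*t)]
  [-t^2*exp(-4*t)/2, -t^2*exp(-4*t) + exp(-4*t), -t^2*exp(-4*t) - t*exp(-4*t)]
  [t*exp(-4*t), 2*t*exp(-4*t), 2*t*exp(-4*t) + exp(-4*t)]

Strategy: write M = P · J · P⁻¹ where J is a Jordan canonical form, so e^{tM} = P · e^{tJ} · P⁻¹, and e^{tJ} can be computed block-by-block.

M has Jordan form
J =
  [-4,  1,  0]
  [ 0, -4,  1]
  [ 0,  0, -4]
(up to reordering of blocks).

Per-block formulas:
  For a 3×3 Jordan block J_3(-4): exp(t · J_3(-4)) = e^(-4t)·(I + t·N + (t^2/2)·N^2), where N is the 3×3 nilpotent shift.

After assembling e^{tJ} and conjugating by P, we get:

e^{tM} =
  [t^2*exp(-4*t) - 2*t*exp(-4*t) + exp(-4*t), 2*t^2*exp(-4*t) - 4*t*exp(-4*t), 2*t^2*exp(-4*t) - 2*t*exp(-4*t)]
  [-t^2*exp(-4*t)/2, -t^2*exp(-4*t) + exp(-4*t), -t^2*exp(-4*t) - t*exp(-4*t)]
  [t*exp(-4*t), 2*t*exp(-4*t), 2*t*exp(-4*t) + exp(-4*t)]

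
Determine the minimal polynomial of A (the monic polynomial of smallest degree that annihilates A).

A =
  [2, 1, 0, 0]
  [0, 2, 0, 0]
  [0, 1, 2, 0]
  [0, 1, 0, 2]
x^2 - 4*x + 4

The characteristic polynomial is χ_A(x) = (x - 2)^4, so the eigenvalues are known. The minimal polynomial is
  m_A(x) = Π_λ (x − λ)^{k_λ}
where k_λ is the size of the *largest* Jordan block for λ (equivalently, the smallest k with (A − λI)^k v = 0 for every generalised eigenvector v of λ).

  λ = 2: largest Jordan block has size 2, contributing (x − 2)^2

So m_A(x) = (x - 2)^2 = x^2 - 4*x + 4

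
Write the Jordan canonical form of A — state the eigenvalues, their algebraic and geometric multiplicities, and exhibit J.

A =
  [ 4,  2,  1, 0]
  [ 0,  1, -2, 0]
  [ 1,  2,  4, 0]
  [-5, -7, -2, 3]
J_3(3) ⊕ J_1(3)

The characteristic polynomial is
  det(x·I − A) = x^4 - 12*x^3 + 54*x^2 - 108*x + 81 = (x - 3)^4

Eigenvalues and multiplicities (the geometric multiplicity of λ is n − rank(A − λI), which equals the number of Jordan blocks for λ):
  λ = 3: algebraic multiplicity = 4, geometric multiplicity = 2

Determining the block sizes for each eigenvalue:
  λ = 3: with am = 4 and gm = 2, the partition is not yet determined (e.g. several partitions of 4 into 2 parts exist). Let N = A − (3)·I. Computing rank(N^1) = 2, rank(N^2) = 1, rank(N^3) = 0; the number of blocks of size ≥ j is rank(N^{j−1}) − rank(N^j), giving [2, 1, 1]. So we have 1 block(s) of size 3, 1 block(s) of size 1 → block sizes [3, 1]

Assembling the blocks gives a Jordan form
J =
  [3, 1, 0, 0]
  [0, 3, 1, 0]
  [0, 0, 3, 0]
  [0, 0, 0, 3]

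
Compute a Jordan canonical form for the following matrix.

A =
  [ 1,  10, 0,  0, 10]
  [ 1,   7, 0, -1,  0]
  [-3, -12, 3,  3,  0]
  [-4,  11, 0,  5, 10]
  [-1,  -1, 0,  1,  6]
J_1(1) ⊕ J_1(3) ⊕ J_2(6) ⊕ J_1(6)

The characteristic polynomial is
  det(x·I − A) = x^5 - 22*x^4 + 183*x^3 - 702*x^2 + 1188*x - 648 = (x - 6)^3*(x - 3)*(x - 1)

Eigenvalues and multiplicities (the geometric multiplicity of λ is n − rank(A − λI), which equals the number of Jordan blocks for λ):
  λ = 1: algebraic multiplicity = 1, geometric multiplicity = 1
  λ = 3: algebraic multiplicity = 1, geometric multiplicity = 1
  λ = 6: algebraic multiplicity = 3, geometric multiplicity = 2

Determining the block sizes for each eigenvalue:
  λ = 1: one block (gm = 1), so the single block has size am = 1 → block sizes [1]
  λ = 3: one block (gm = 1), so the single block has size am = 1 → block sizes [1]
  λ = 6: 2 blocks summing to 3 forces exactly one block of size 2 and the rest size 1 → block sizes [2, 1]

Assembling the blocks gives a Jordan form
J =
  [1, 0, 0, 0, 0]
  [0, 3, 0, 0, 0]
  [0, 0, 6, 1, 0]
  [0, 0, 0, 6, 0]
  [0, 0, 0, 0, 6]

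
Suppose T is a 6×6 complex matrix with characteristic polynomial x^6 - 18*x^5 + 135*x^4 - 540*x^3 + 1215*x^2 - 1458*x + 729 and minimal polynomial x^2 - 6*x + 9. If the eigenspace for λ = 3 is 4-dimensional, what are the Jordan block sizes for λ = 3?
Block sizes for λ = 3: [2, 2, 1, 1]

Step 1 — from the characteristic polynomial, algebraic multiplicity of λ = 3 is 6. From dim ker(T − (3)·I) = 4, there are exactly 4 Jordan blocks for λ = 3.
Step 2 — from the minimal polynomial, the factor (x − 3)^2 tells us the largest block for λ = 3 has size 2.
Step 3 — with total size 6, 4 blocks, and largest block 2, the block sizes (in nonincreasing order) are [2, 2, 1, 1].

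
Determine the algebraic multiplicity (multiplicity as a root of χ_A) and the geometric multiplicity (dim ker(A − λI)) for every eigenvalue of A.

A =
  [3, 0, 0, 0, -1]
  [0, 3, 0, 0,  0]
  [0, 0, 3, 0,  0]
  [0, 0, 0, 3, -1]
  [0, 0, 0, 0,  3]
λ = 3: alg = 5, geom = 4

Step 1 — factor the characteristic polynomial to read off the algebraic multiplicities:
  χ_A(x) = (x - 3)^5

Step 2 — compute geometric multiplicities via the rank-nullity identity g(λ) = n − rank(A − λI):
  rank(A − (3)·I) = 1, so dim ker(A − (3)·I) = n − 1 = 4

Summary:
  λ = 3: algebraic multiplicity = 5, geometric multiplicity = 4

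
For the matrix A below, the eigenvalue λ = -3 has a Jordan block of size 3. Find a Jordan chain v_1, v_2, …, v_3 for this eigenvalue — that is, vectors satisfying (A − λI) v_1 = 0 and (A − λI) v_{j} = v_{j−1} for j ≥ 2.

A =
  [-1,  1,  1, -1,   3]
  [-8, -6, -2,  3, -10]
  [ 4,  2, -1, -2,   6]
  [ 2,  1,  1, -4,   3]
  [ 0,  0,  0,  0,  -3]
A Jordan chain for λ = -3 of length 3:
v_1 = (-2, 6, -4, -2, 0)ᵀ
v_2 = (2, -8, 4, 2, 0)ᵀ
v_3 = (1, 0, 0, 0, 0)ᵀ

Let N = A − (-3)·I. We want v_3 with N^3 v_3 = 0 but N^2 v_3 ≠ 0; then v_{j-1} := N · v_j for j = 3, …, 2.

Pick v_3 = (1, 0, 0, 0, 0)ᵀ.
Then v_2 = N · v_3 = (2, -8, 4, 2, 0)ᵀ.
Then v_1 = N · v_2 = (-2, 6, -4, -2, 0)ᵀ.

Sanity check: (A − (-3)·I) v_1 = (0, 0, 0, 0, 0)ᵀ = 0. ✓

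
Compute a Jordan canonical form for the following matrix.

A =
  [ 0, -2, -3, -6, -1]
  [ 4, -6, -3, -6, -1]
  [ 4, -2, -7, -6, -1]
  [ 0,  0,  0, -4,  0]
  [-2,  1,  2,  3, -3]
J_3(-4) ⊕ J_1(-4) ⊕ J_1(-4)

The characteristic polynomial is
  det(x·I − A) = x^5 + 20*x^4 + 160*x^3 + 640*x^2 + 1280*x + 1024 = (x + 4)^5

Eigenvalues and multiplicities (the geometric multiplicity of λ is n − rank(A − λI), which equals the number of Jordan blocks for λ):
  λ = -4: algebraic multiplicity = 5, geometric multiplicity = 3

Determining the block sizes for each eigenvalue:
  λ = -4: with am = 5 and gm = 3, the partition is not yet determined (e.g. several partitions of 5 into 3 parts exist). Let N = A − (-4)·I. Computing rank(N^1) = 2, rank(N^2) = 1, rank(N^3) = 0; the number of blocks of size ≥ j is rank(N^{j−1}) − rank(N^j), giving [3, 1, 1]. So we have 1 block(s) of size 3, 2 block(s) of size 1 → block sizes [3, 1, 1]

Assembling the blocks gives a Jordan form
J =
  [-4,  1,  0,  0,  0]
  [ 0, -4,  1,  0,  0]
  [ 0,  0, -4,  0,  0]
  [ 0,  0,  0, -4,  0]
  [ 0,  0,  0,  0, -4]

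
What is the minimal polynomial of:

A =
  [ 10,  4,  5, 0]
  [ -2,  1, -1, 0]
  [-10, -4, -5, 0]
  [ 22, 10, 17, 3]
x^3 - 6*x^2 + 9*x

The characteristic polynomial is χ_A(x) = x*(x - 3)^3, so the eigenvalues are known. The minimal polynomial is
  m_A(x) = Π_λ (x − λ)^{k_λ}
where k_λ is the size of the *largest* Jordan block for λ (equivalently, the smallest k with (A − λI)^k v = 0 for every generalised eigenvector v of λ).

  λ = 0: largest Jordan block has size 1, contributing (x − 0)
  λ = 3: largest Jordan block has size 2, contributing (x − 3)^2

So m_A(x) = x*(x - 3)^2 = x^3 - 6*x^2 + 9*x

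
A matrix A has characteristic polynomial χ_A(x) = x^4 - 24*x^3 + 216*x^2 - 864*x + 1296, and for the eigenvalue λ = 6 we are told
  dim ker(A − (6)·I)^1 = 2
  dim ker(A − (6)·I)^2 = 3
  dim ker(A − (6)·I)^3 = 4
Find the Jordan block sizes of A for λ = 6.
Block sizes for λ = 6: [3, 1]

From the dimensions of kernels of powers, the number of Jordan blocks of size at least j is d_j − d_{j−1} where d_j = dim ker(N^j) (with d_0 = 0). Computing the differences gives [2, 1, 1].
The number of blocks of size exactly k is (#blocks of size ≥ k) − (#blocks of size ≥ k + 1), so the partition is: 1 block(s) of size 1, 1 block(s) of size 3.
In nonincreasing order the block sizes are [3, 1].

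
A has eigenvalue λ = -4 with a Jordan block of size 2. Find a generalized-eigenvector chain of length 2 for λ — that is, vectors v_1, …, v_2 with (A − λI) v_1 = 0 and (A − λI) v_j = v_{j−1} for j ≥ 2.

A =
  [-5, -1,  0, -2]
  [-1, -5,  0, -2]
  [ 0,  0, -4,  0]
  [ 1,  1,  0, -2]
A Jordan chain for λ = -4 of length 2:
v_1 = (-1, -1, 0, 1)ᵀ
v_2 = (1, 0, 0, 0)ᵀ

Let N = A − (-4)·I. We want v_2 with N^2 v_2 = 0 but N^1 v_2 ≠ 0; then v_{j-1} := N · v_j for j = 2, …, 2.

Pick v_2 = (1, 0, 0, 0)ᵀ.
Then v_1 = N · v_2 = (-1, -1, 0, 1)ᵀ.

Sanity check: (A − (-4)·I) v_1 = (0, 0, 0, 0)ᵀ = 0. ✓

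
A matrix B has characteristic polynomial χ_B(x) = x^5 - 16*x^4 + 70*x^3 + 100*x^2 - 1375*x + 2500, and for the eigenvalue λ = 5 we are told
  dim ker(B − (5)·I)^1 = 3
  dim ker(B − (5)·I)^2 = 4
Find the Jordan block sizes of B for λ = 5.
Block sizes for λ = 5: [2, 1, 1]

From the dimensions of kernels of powers, the number of Jordan blocks of size at least j is d_j − d_{j−1} where d_j = dim ker(N^j) (with d_0 = 0). Computing the differences gives [3, 1].
The number of blocks of size exactly k is (#blocks of size ≥ k) − (#blocks of size ≥ k + 1), so the partition is: 2 block(s) of size 1, 1 block(s) of size 2.
In nonincreasing order the block sizes are [2, 1, 1].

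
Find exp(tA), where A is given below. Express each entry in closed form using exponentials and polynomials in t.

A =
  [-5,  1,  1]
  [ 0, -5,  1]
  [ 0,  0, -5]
e^{tA} =
  [exp(-5*t), t*exp(-5*t), t^2*exp(-5*t)/2 + t*exp(-5*t)]
  [0, exp(-5*t), t*exp(-5*t)]
  [0, 0, exp(-5*t)]

Strategy: write A = P · J · P⁻¹ where J is a Jordan canonical form, so e^{tA} = P · e^{tJ} · P⁻¹, and e^{tJ} can be computed block-by-block.

A has Jordan form
J =
  [-5,  1,  0]
  [ 0, -5,  1]
  [ 0,  0, -5]
(up to reordering of blocks).

Per-block formulas:
  For a 3×3 Jordan block J_3(-5): exp(t · J_3(-5)) = e^(-5t)·(I + t·N + (t^2/2)·N^2), where N is the 3×3 nilpotent shift.

After assembling e^{tJ} and conjugating by P, we get:

e^{tA} =
  [exp(-5*t), t*exp(-5*t), t^2*exp(-5*t)/2 + t*exp(-5*t)]
  [0, exp(-5*t), t*exp(-5*t)]
  [0, 0, exp(-5*t)]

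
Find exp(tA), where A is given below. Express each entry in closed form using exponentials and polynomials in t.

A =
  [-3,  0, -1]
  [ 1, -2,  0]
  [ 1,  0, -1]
e^{tA} =
  [-t*exp(-2*t) + exp(-2*t), 0, -t*exp(-2*t)]
  [-t^2*exp(-2*t)/2 + t*exp(-2*t), exp(-2*t), -t^2*exp(-2*t)/2]
  [t*exp(-2*t), 0, t*exp(-2*t) + exp(-2*t)]

Strategy: write A = P · J · P⁻¹ where J is a Jordan canonical form, so e^{tA} = P · e^{tJ} · P⁻¹, and e^{tJ} can be computed block-by-block.

A has Jordan form
J =
  [-2,  1,  0]
  [ 0, -2,  1]
  [ 0,  0, -2]
(up to reordering of blocks).

Per-block formulas:
  For a 3×3 Jordan block J_3(-2): exp(t · J_3(-2)) = e^(-2t)·(I + t·N + (t^2/2)·N^2), where N is the 3×3 nilpotent shift.

After assembling e^{tJ} and conjugating by P, we get:

e^{tA} =
  [-t*exp(-2*t) + exp(-2*t), 0, -t*exp(-2*t)]
  [-t^2*exp(-2*t)/2 + t*exp(-2*t), exp(-2*t), -t^2*exp(-2*t)/2]
  [t*exp(-2*t), 0, t*exp(-2*t) + exp(-2*t)]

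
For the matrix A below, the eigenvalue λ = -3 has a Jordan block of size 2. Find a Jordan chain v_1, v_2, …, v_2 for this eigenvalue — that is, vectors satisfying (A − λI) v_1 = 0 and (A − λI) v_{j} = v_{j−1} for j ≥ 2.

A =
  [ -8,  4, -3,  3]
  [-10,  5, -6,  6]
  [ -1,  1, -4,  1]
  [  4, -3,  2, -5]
A Jordan chain for λ = -3 of length 2:
v_1 = (-5, -10, -1, 4)ᵀ
v_2 = (1, 0, 0, 0)ᵀ

Let N = A − (-3)·I. We want v_2 with N^2 v_2 = 0 but N^1 v_2 ≠ 0; then v_{j-1} := N · v_j for j = 2, …, 2.

Pick v_2 = (1, 0, 0, 0)ᵀ.
Then v_1 = N · v_2 = (-5, -10, -1, 4)ᵀ.

Sanity check: (A − (-3)·I) v_1 = (0, 0, 0, 0)ᵀ = 0. ✓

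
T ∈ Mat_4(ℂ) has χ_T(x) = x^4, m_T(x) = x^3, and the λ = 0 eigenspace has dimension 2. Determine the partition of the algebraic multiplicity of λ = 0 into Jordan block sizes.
Block sizes for λ = 0: [3, 1]

Step 1 — from the characteristic polynomial, algebraic multiplicity of λ = 0 is 4. From dim ker(T − (0)·I) = 2, there are exactly 2 Jordan blocks for λ = 0.
Step 2 — from the minimal polynomial, the factor (x − 0)^3 tells us the largest block for λ = 0 has size 3.
Step 3 — with total size 4, 2 blocks, and largest block 3, the block sizes (in nonincreasing order) are [3, 1].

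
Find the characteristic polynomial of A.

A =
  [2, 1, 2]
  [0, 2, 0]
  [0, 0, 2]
x^3 - 6*x^2 + 12*x - 8

Expanding det(x·I − A) (e.g. by cofactor expansion or by noting that A is similar to its Jordan form J, which has the same characteristic polynomial as A) gives
  χ_A(x) = x^3 - 6*x^2 + 12*x - 8
which factors as (x - 2)^3. The eigenvalues (with algebraic multiplicities) are λ = 2 with multiplicity 3.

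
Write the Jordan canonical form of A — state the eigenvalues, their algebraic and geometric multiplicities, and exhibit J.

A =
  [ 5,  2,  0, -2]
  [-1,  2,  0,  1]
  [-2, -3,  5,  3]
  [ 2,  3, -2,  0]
J_3(3) ⊕ J_1(3)

The characteristic polynomial is
  det(x·I − A) = x^4 - 12*x^3 + 54*x^2 - 108*x + 81 = (x - 3)^4

Eigenvalues and multiplicities (the geometric multiplicity of λ is n − rank(A − λI), which equals the number of Jordan blocks for λ):
  λ = 3: algebraic multiplicity = 4, geometric multiplicity = 2

Determining the block sizes for each eigenvalue:
  λ = 3: with am = 4 and gm = 2, the partition is not yet determined (e.g. several partitions of 4 into 2 parts exist). Let N = A − (3)·I. Computing rank(N^1) = 2, rank(N^2) = 1, rank(N^3) = 0; the number of blocks of size ≥ j is rank(N^{j−1}) − rank(N^j), giving [2, 1, 1]. So we have 1 block(s) of size 3, 1 block(s) of size 1 → block sizes [3, 1]

Assembling the blocks gives a Jordan form
J =
  [3, 1, 0, 0]
  [0, 3, 1, 0]
  [0, 0, 3, 0]
  [0, 0, 0, 3]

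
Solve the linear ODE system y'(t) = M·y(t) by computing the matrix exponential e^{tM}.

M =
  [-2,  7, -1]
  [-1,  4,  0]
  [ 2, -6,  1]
e^{tM} =
  [-3*t*exp(t) + exp(t), 3*t^2*exp(t) + 7*t*exp(t), 3*t^2*exp(t)/2 - t*exp(t)]
  [-t*exp(t), t^2*exp(t) + 3*t*exp(t) + exp(t), t^2*exp(t)/2]
  [2*t*exp(t), -2*t^2*exp(t) - 6*t*exp(t), -t^2*exp(t) + exp(t)]

Strategy: write M = P · J · P⁻¹ where J is a Jordan canonical form, so e^{tM} = P · e^{tJ} · P⁻¹, and e^{tJ} can be computed block-by-block.

M has Jordan form
J =
  [1, 1, 0]
  [0, 1, 1]
  [0, 0, 1]
(up to reordering of blocks).

Per-block formulas:
  For a 3×3 Jordan block J_3(1): exp(t · J_3(1)) = e^(1t)·(I + t·N + (t^2/2)·N^2), where N is the 3×3 nilpotent shift.

After assembling e^{tJ} and conjugating by P, we get:

e^{tM} =
  [-3*t*exp(t) + exp(t), 3*t^2*exp(t) + 7*t*exp(t), 3*t^2*exp(t)/2 - t*exp(t)]
  [-t*exp(t), t^2*exp(t) + 3*t*exp(t) + exp(t), t^2*exp(t)/2]
  [2*t*exp(t), -2*t^2*exp(t) - 6*t*exp(t), -t^2*exp(t) + exp(t)]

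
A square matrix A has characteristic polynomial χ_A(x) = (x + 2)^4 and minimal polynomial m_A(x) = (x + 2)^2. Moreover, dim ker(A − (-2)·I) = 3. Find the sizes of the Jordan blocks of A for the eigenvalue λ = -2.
Block sizes for λ = -2: [2, 1, 1]

Step 1 — from the characteristic polynomial, algebraic multiplicity of λ = -2 is 4. From dim ker(A − (-2)·I) = 3, there are exactly 3 Jordan blocks for λ = -2.
Step 2 — from the minimal polynomial, the factor (x + 2)^2 tells us the largest block for λ = -2 has size 2.
Step 3 — with total size 4, 3 blocks, and largest block 2, the block sizes (in nonincreasing order) are [2, 1, 1].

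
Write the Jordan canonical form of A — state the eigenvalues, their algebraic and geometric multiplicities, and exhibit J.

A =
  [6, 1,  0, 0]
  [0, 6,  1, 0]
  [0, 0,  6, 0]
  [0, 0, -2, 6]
J_3(6) ⊕ J_1(6)

The characteristic polynomial is
  det(x·I − A) = x^4 - 24*x^3 + 216*x^2 - 864*x + 1296 = (x - 6)^4

Eigenvalues and multiplicities (the geometric multiplicity of λ is n − rank(A − λI), which equals the number of Jordan blocks for λ):
  λ = 6: algebraic multiplicity = 4, geometric multiplicity = 2

Determining the block sizes for each eigenvalue:
  λ = 6: with am = 4 and gm = 2, the partition is not yet determined (e.g. several partitions of 4 into 2 parts exist). Let N = A − (6)·I. Computing rank(N^1) = 2, rank(N^2) = 1, rank(N^3) = 0; the number of blocks of size ≥ j is rank(N^{j−1}) − rank(N^j), giving [2, 1, 1]. So we have 1 block(s) of size 3, 1 block(s) of size 1 → block sizes [3, 1]

Assembling the blocks gives a Jordan form
J =
  [6, 1, 0, 0]
  [0, 6, 1, 0]
  [0, 0, 6, 0]
  [0, 0, 0, 6]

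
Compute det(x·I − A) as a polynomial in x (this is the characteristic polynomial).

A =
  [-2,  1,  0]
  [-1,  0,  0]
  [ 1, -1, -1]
x^3 + 3*x^2 + 3*x + 1

Expanding det(x·I − A) (e.g. by cofactor expansion or by noting that A is similar to its Jordan form J, which has the same characteristic polynomial as A) gives
  χ_A(x) = x^3 + 3*x^2 + 3*x + 1
which factors as (x + 1)^3. The eigenvalues (with algebraic multiplicities) are λ = -1 with multiplicity 3.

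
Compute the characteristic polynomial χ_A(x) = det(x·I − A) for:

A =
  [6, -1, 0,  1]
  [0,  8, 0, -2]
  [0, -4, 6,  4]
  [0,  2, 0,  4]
x^4 - 24*x^3 + 216*x^2 - 864*x + 1296

Expanding det(x·I − A) (e.g. by cofactor expansion or by noting that A is similar to its Jordan form J, which has the same characteristic polynomial as A) gives
  χ_A(x) = x^4 - 24*x^3 + 216*x^2 - 864*x + 1296
which factors as (x - 6)^4. The eigenvalues (with algebraic multiplicities) are λ = 6 with multiplicity 4.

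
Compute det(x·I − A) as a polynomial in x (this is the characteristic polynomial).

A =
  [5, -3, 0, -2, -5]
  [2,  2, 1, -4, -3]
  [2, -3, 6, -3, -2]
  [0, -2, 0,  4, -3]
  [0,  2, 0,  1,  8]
x^5 - 25*x^4 + 250*x^3 - 1250*x^2 + 3125*x - 3125

Expanding det(x·I − A) (e.g. by cofactor expansion or by noting that A is similar to its Jordan form J, which has the same characteristic polynomial as A) gives
  χ_A(x) = x^5 - 25*x^4 + 250*x^3 - 1250*x^2 + 3125*x - 3125
which factors as (x - 5)^5. The eigenvalues (with algebraic multiplicities) are λ = 5 with multiplicity 5.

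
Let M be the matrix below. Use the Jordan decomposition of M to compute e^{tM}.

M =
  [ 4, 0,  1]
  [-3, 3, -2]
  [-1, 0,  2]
e^{tM} =
  [t*exp(3*t) + exp(3*t), 0, t*exp(3*t)]
  [-t^2*exp(3*t)/2 - 3*t*exp(3*t), exp(3*t), -t^2*exp(3*t)/2 - 2*t*exp(3*t)]
  [-t*exp(3*t), 0, -t*exp(3*t) + exp(3*t)]

Strategy: write M = P · J · P⁻¹ where J is a Jordan canonical form, so e^{tM} = P · e^{tJ} · P⁻¹, and e^{tJ} can be computed block-by-block.

M has Jordan form
J =
  [3, 1, 0]
  [0, 3, 1]
  [0, 0, 3]
(up to reordering of blocks).

Per-block formulas:
  For a 3×3 Jordan block J_3(3): exp(t · J_3(3)) = e^(3t)·(I + t·N + (t^2/2)·N^2), where N is the 3×3 nilpotent shift.

After assembling e^{tJ} and conjugating by P, we get:

e^{tM} =
  [t*exp(3*t) + exp(3*t), 0, t*exp(3*t)]
  [-t^2*exp(3*t)/2 - 3*t*exp(3*t), exp(3*t), -t^2*exp(3*t)/2 - 2*t*exp(3*t)]
  [-t*exp(3*t), 0, -t*exp(3*t) + exp(3*t)]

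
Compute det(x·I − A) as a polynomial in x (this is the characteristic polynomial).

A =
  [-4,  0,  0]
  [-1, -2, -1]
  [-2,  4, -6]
x^3 + 12*x^2 + 48*x + 64

Expanding det(x·I − A) (e.g. by cofactor expansion or by noting that A is similar to its Jordan form J, which has the same characteristic polynomial as A) gives
  χ_A(x) = x^3 + 12*x^2 + 48*x + 64
which factors as (x + 4)^3. The eigenvalues (with algebraic multiplicities) are λ = -4 with multiplicity 3.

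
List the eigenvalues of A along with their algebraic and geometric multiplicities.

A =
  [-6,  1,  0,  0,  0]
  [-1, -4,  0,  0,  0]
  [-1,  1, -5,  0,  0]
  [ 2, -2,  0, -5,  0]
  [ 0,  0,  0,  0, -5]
λ = -5: alg = 5, geom = 4

Step 1 — factor the characteristic polynomial to read off the algebraic multiplicities:
  χ_A(x) = (x + 5)^5

Step 2 — compute geometric multiplicities via the rank-nullity identity g(λ) = n − rank(A − λI):
  rank(A − (-5)·I) = 1, so dim ker(A − (-5)·I) = n − 1 = 4

Summary:
  λ = -5: algebraic multiplicity = 5, geometric multiplicity = 4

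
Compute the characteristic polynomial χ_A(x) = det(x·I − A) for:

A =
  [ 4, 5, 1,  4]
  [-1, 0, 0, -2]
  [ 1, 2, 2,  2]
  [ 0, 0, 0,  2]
x^4 - 8*x^3 + 24*x^2 - 32*x + 16

Expanding det(x·I − A) (e.g. by cofactor expansion or by noting that A is similar to its Jordan form J, which has the same characteristic polynomial as A) gives
  χ_A(x) = x^4 - 8*x^3 + 24*x^2 - 32*x + 16
which factors as (x - 2)^4. The eigenvalues (with algebraic multiplicities) are λ = 2 with multiplicity 4.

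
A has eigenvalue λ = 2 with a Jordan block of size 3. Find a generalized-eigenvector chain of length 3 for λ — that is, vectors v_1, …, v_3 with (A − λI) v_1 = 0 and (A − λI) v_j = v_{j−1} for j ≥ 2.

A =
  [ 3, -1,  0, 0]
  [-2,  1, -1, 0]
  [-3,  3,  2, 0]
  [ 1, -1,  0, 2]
A Jordan chain for λ = 2 of length 3:
v_1 = (3, 3, -9, 3)ᵀ
v_2 = (1, -2, -3, 1)ᵀ
v_3 = (1, 0, 0, 0)ᵀ

Let N = A − (2)·I. We want v_3 with N^3 v_3 = 0 but N^2 v_3 ≠ 0; then v_{j-1} := N · v_j for j = 3, …, 2.

Pick v_3 = (1, 0, 0, 0)ᵀ.
Then v_2 = N · v_3 = (1, -2, -3, 1)ᵀ.
Then v_1 = N · v_2 = (3, 3, -9, 3)ᵀ.

Sanity check: (A − (2)·I) v_1 = (0, 0, 0, 0)ᵀ = 0. ✓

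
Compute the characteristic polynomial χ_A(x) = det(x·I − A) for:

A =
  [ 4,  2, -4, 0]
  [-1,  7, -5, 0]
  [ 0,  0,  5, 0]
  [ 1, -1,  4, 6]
x^4 - 22*x^3 + 181*x^2 - 660*x + 900

Expanding det(x·I − A) (e.g. by cofactor expansion or by noting that A is similar to its Jordan form J, which has the same characteristic polynomial as A) gives
  χ_A(x) = x^4 - 22*x^3 + 181*x^2 - 660*x + 900
which factors as (x - 6)^2*(x - 5)^2. The eigenvalues (with algebraic multiplicities) are λ = 5 with multiplicity 2, λ = 6 with multiplicity 2.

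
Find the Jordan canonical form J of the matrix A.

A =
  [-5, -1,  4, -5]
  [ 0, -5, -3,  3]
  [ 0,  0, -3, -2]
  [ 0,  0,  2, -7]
J_3(-5) ⊕ J_1(-5)

The characteristic polynomial is
  det(x·I − A) = x^4 + 20*x^3 + 150*x^2 + 500*x + 625 = (x + 5)^4

Eigenvalues and multiplicities (the geometric multiplicity of λ is n − rank(A − λI), which equals the number of Jordan blocks for λ):
  λ = -5: algebraic multiplicity = 4, geometric multiplicity = 2

Determining the block sizes for each eigenvalue:
  λ = -5: with am = 4 and gm = 2, the partition is not yet determined (e.g. several partitions of 4 into 2 parts exist). Let N = A − (-5)·I. Computing rank(N^1) = 2, rank(N^2) = 1, rank(N^3) = 0; the number of blocks of size ≥ j is rank(N^{j−1}) − rank(N^j), giving [2, 1, 1]. So we have 1 block(s) of size 3, 1 block(s) of size 1 → block sizes [3, 1]

Assembling the blocks gives a Jordan form
J =
  [-5,  1,  0,  0]
  [ 0, -5,  1,  0]
  [ 0,  0, -5,  0]
  [ 0,  0,  0, -5]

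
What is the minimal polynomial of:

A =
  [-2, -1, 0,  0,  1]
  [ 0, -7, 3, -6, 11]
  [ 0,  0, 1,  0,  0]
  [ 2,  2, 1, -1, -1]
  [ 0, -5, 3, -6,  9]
x^4 + x^3 - 6*x^2 - 4*x + 8

The characteristic polynomial is χ_A(x) = (x - 2)*(x - 1)^2*(x + 2)^2, so the eigenvalues are known. The minimal polynomial is
  m_A(x) = Π_λ (x − λ)^{k_λ}
where k_λ is the size of the *largest* Jordan block for λ (equivalently, the smallest k with (A − λI)^k v = 0 for every generalised eigenvector v of λ).

  λ = -2: largest Jordan block has size 2, contributing (x + 2)^2
  λ = 1: largest Jordan block has size 1, contributing (x − 1)
  λ = 2: largest Jordan block has size 1, contributing (x − 2)

So m_A(x) = (x - 2)*(x - 1)*(x + 2)^2 = x^4 + x^3 - 6*x^2 - 4*x + 8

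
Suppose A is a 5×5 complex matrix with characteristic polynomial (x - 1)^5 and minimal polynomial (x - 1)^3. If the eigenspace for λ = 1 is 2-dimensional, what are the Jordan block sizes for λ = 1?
Block sizes for λ = 1: [3, 2]

Step 1 — from the characteristic polynomial, algebraic multiplicity of λ = 1 is 5. From dim ker(A − (1)·I) = 2, there are exactly 2 Jordan blocks for λ = 1.
Step 2 — from the minimal polynomial, the factor (x − 1)^3 tells us the largest block for λ = 1 has size 3.
Step 3 — with total size 5, 2 blocks, and largest block 3, the block sizes (in nonincreasing order) are [3, 2].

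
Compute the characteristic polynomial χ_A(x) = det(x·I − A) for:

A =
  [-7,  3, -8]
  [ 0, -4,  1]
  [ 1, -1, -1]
x^3 + 12*x^2 + 48*x + 64

Expanding det(x·I − A) (e.g. by cofactor expansion or by noting that A is similar to its Jordan form J, which has the same characteristic polynomial as A) gives
  χ_A(x) = x^3 + 12*x^2 + 48*x + 64
which factors as (x + 4)^3. The eigenvalues (with algebraic multiplicities) are λ = -4 with multiplicity 3.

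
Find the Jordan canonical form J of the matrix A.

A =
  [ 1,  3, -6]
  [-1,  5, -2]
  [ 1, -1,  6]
J_2(4) ⊕ J_1(4)

The characteristic polynomial is
  det(x·I − A) = x^3 - 12*x^2 + 48*x - 64 = (x - 4)^3

Eigenvalues and multiplicities (the geometric multiplicity of λ is n − rank(A − λI), which equals the number of Jordan blocks for λ):
  λ = 4: algebraic multiplicity = 3, geometric multiplicity = 2

Determining the block sizes for each eigenvalue:
  λ = 4: 2 blocks summing to 3 forces exactly one block of size 2 and the rest size 1 → block sizes [2, 1]

Assembling the blocks gives a Jordan form
J =
  [4, 1, 0]
  [0, 4, 0]
  [0, 0, 4]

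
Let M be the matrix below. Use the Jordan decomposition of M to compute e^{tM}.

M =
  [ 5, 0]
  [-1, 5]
e^{tM} =
  [exp(5*t), 0]
  [-t*exp(5*t), exp(5*t)]

Strategy: write M = P · J · P⁻¹ where J is a Jordan canonical form, so e^{tM} = P · e^{tJ} · P⁻¹, and e^{tJ} can be computed block-by-block.

M has Jordan form
J =
  [5, 1]
  [0, 5]
(up to reordering of blocks).

Per-block formulas:
  For a 2×2 Jordan block J_2(5): exp(t · J_2(5)) = e^(5t)·(I + t·N), where N is the 2×2 nilpotent shift.

After assembling e^{tJ} and conjugating by P, we get:

e^{tM} =
  [exp(5*t), 0]
  [-t*exp(5*t), exp(5*t)]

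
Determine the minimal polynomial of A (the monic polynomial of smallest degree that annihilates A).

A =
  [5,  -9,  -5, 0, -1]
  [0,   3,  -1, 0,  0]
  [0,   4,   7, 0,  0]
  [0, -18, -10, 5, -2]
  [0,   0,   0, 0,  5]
x^3 - 15*x^2 + 75*x - 125

The characteristic polynomial is χ_A(x) = (x - 5)^5, so the eigenvalues are known. The minimal polynomial is
  m_A(x) = Π_λ (x − λ)^{k_λ}
where k_λ is the size of the *largest* Jordan block for λ (equivalently, the smallest k with (A − λI)^k v = 0 for every generalised eigenvector v of λ).

  λ = 5: largest Jordan block has size 3, contributing (x − 5)^3

So m_A(x) = (x - 5)^3 = x^3 - 15*x^2 + 75*x - 125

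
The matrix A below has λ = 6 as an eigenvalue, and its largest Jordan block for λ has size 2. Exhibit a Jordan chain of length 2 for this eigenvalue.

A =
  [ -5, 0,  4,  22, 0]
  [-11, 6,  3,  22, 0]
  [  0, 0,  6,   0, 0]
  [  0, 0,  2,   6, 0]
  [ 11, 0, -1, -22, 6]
A Jordan chain for λ = 6 of length 2:
v_1 = (4, 3, 0, 2, -1)ᵀ
v_2 = (0, 0, 1, 0, 0)ᵀ

Let N = A − (6)·I. We want v_2 with N^2 v_2 = 0 but N^1 v_2 ≠ 0; then v_{j-1} := N · v_j for j = 2, …, 2.

Pick v_2 = (0, 0, 1, 0, 0)ᵀ.
Then v_1 = N · v_2 = (4, 3, 0, 2, -1)ᵀ.

Sanity check: (A − (6)·I) v_1 = (0, 0, 0, 0, 0)ᵀ = 0. ✓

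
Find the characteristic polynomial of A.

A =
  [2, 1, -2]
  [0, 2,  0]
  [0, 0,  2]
x^3 - 6*x^2 + 12*x - 8

Expanding det(x·I − A) (e.g. by cofactor expansion or by noting that A is similar to its Jordan form J, which has the same characteristic polynomial as A) gives
  χ_A(x) = x^3 - 6*x^2 + 12*x - 8
which factors as (x - 2)^3. The eigenvalues (with algebraic multiplicities) are λ = 2 with multiplicity 3.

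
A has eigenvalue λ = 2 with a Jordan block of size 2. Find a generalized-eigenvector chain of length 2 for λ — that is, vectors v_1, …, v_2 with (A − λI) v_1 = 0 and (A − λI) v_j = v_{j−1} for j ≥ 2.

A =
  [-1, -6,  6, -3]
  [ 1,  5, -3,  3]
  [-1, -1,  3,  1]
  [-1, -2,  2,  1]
A Jordan chain for λ = 2 of length 2:
v_1 = (-3, 1, -1, -1)ᵀ
v_2 = (1, 0, 0, 0)ᵀ

Let N = A − (2)·I. We want v_2 with N^2 v_2 = 0 but N^1 v_2 ≠ 0; then v_{j-1} := N · v_j for j = 2, …, 2.

Pick v_2 = (1, 0, 0, 0)ᵀ.
Then v_1 = N · v_2 = (-3, 1, -1, -1)ᵀ.

Sanity check: (A − (2)·I) v_1 = (0, 0, 0, 0)ᵀ = 0. ✓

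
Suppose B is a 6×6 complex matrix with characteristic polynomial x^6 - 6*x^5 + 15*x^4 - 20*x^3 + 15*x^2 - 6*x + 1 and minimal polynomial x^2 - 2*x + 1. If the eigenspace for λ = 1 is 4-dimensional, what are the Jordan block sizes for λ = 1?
Block sizes for λ = 1: [2, 2, 1, 1]

Step 1 — from the characteristic polynomial, algebraic multiplicity of λ = 1 is 6. From dim ker(B − (1)·I) = 4, there are exactly 4 Jordan blocks for λ = 1.
Step 2 — from the minimal polynomial, the factor (x − 1)^2 tells us the largest block for λ = 1 has size 2.
Step 3 — with total size 6, 4 blocks, and largest block 2, the block sizes (in nonincreasing order) are [2, 2, 1, 1].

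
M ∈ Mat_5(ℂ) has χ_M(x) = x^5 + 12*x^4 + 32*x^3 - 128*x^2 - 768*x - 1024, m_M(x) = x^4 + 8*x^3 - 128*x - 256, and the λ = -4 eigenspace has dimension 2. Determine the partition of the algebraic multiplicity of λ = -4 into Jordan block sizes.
Block sizes for λ = -4: [3, 1]

Step 1 — from the characteristic polynomial, algebraic multiplicity of λ = -4 is 4. From dim ker(M − (-4)·I) = 2, there are exactly 2 Jordan blocks for λ = -4.
Step 2 — from the minimal polynomial, the factor (x + 4)^3 tells us the largest block for λ = -4 has size 3.
Step 3 — with total size 4, 2 blocks, and largest block 3, the block sizes (in nonincreasing order) are [3, 1].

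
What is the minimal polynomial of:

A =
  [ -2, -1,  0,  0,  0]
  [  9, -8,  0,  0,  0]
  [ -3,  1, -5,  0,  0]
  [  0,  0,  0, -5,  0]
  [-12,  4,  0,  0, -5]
x^2 + 10*x + 25

The characteristic polynomial is χ_A(x) = (x + 5)^5, so the eigenvalues are known. The minimal polynomial is
  m_A(x) = Π_λ (x − λ)^{k_λ}
where k_λ is the size of the *largest* Jordan block for λ (equivalently, the smallest k with (A − λI)^k v = 0 for every generalised eigenvector v of λ).

  λ = -5: largest Jordan block has size 2, contributing (x + 5)^2

So m_A(x) = (x + 5)^2 = x^2 + 10*x + 25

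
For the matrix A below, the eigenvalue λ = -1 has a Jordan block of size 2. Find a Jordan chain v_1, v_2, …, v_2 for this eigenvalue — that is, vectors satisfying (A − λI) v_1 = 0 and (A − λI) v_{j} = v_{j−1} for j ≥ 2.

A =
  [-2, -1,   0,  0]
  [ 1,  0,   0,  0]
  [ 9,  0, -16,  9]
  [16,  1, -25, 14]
A Jordan chain for λ = -1 of length 2:
v_1 = (-1, 1, 9, 16)ᵀ
v_2 = (1, 0, 0, 0)ᵀ

Let N = A − (-1)·I. We want v_2 with N^2 v_2 = 0 but N^1 v_2 ≠ 0; then v_{j-1} := N · v_j for j = 2, …, 2.

Pick v_2 = (1, 0, 0, 0)ᵀ.
Then v_1 = N · v_2 = (-1, 1, 9, 16)ᵀ.

Sanity check: (A − (-1)·I) v_1 = (0, 0, 0, 0)ᵀ = 0. ✓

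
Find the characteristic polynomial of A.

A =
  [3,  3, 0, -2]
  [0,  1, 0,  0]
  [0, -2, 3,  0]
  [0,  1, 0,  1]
x^4 - 8*x^3 + 22*x^2 - 24*x + 9

Expanding det(x·I − A) (e.g. by cofactor expansion or by noting that A is similar to its Jordan form J, which has the same characteristic polynomial as A) gives
  χ_A(x) = x^4 - 8*x^3 + 22*x^2 - 24*x + 9
which factors as (x - 3)^2*(x - 1)^2. The eigenvalues (with algebraic multiplicities) are λ = 1 with multiplicity 2, λ = 3 with multiplicity 2.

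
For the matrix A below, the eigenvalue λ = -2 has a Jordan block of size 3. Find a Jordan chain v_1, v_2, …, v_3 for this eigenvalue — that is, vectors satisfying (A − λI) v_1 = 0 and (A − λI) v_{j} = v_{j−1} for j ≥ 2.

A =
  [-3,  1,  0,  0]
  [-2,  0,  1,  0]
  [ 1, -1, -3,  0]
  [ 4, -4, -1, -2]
A Jordan chain for λ = -2 of length 3:
v_1 = (-1, -1, 0, 3)ᵀ
v_2 = (-1, -2, 1, 4)ᵀ
v_3 = (1, 0, 0, 0)ᵀ

Let N = A − (-2)·I. We want v_3 with N^3 v_3 = 0 but N^2 v_3 ≠ 0; then v_{j-1} := N · v_j for j = 3, …, 2.

Pick v_3 = (1, 0, 0, 0)ᵀ.
Then v_2 = N · v_3 = (-1, -2, 1, 4)ᵀ.
Then v_1 = N · v_2 = (-1, -1, 0, 3)ᵀ.

Sanity check: (A − (-2)·I) v_1 = (0, 0, 0, 0)ᵀ = 0. ✓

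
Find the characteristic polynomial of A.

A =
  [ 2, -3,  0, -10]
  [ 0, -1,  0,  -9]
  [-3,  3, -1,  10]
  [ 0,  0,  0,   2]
x^4 - 2*x^3 - 3*x^2 + 4*x + 4

Expanding det(x·I − A) (e.g. by cofactor expansion or by noting that A is similar to its Jordan form J, which has the same characteristic polynomial as A) gives
  χ_A(x) = x^4 - 2*x^3 - 3*x^2 + 4*x + 4
which factors as (x - 2)^2*(x + 1)^2. The eigenvalues (with algebraic multiplicities) are λ = -1 with multiplicity 2, λ = 2 with multiplicity 2.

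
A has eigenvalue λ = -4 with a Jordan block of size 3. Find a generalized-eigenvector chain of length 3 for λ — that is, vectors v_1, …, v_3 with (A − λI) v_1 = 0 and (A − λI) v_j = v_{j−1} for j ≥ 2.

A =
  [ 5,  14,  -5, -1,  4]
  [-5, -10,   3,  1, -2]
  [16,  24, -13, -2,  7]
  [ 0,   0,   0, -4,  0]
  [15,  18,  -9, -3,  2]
A Jordan chain for λ = -4 of length 3:
v_1 = (-9, 3, -15, 0, -9)ᵀ
v_2 = (9, -5, 16, 0, 15)ᵀ
v_3 = (1, 0, 0, 0, 0)ᵀ

Let N = A − (-4)·I. We want v_3 with N^3 v_3 = 0 but N^2 v_3 ≠ 0; then v_{j-1} := N · v_j for j = 3, …, 2.

Pick v_3 = (1, 0, 0, 0, 0)ᵀ.
Then v_2 = N · v_3 = (9, -5, 16, 0, 15)ᵀ.
Then v_1 = N · v_2 = (-9, 3, -15, 0, -9)ᵀ.

Sanity check: (A − (-4)·I) v_1 = (0, 0, 0, 0, 0)ᵀ = 0. ✓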